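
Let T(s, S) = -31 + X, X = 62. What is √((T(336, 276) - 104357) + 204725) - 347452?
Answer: -347452 + √100399 ≈ -3.4714e+5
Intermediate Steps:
T(s, S) = 31 (T(s, S) = -31 + 62 = 31)
√((T(336, 276) - 104357) + 204725) - 347452 = √((31 - 104357) + 204725) - 347452 = √(-104326 + 204725) - 347452 = √100399 - 347452 = -347452 + √100399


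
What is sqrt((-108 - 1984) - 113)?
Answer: 21*I*sqrt(5) ≈ 46.957*I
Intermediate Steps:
sqrt((-108 - 1984) - 113) = sqrt(-2092 - 113) = sqrt(-2205) = 21*I*sqrt(5)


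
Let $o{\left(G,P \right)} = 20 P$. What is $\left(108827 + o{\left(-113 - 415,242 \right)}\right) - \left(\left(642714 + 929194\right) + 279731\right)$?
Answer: $-1737972$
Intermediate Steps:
$\left(108827 + o{\left(-113 - 415,242 \right)}\right) - \left(\left(642714 + 929194\right) + 279731\right) = \left(108827 + 20 \cdot 242\right) - \left(\left(642714 + 929194\right) + 279731\right) = \left(108827 + 4840\right) - \left(1571908 + 279731\right) = 113667 - 1851639 = -1737972$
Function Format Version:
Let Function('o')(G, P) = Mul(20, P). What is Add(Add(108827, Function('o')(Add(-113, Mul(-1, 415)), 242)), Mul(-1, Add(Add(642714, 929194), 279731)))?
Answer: -1737972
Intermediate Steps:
Add(Add(108827, Function('o')(Add(-113, Mul(-1, 415)), 242)), Mul(-1, Add(Add(642714, 929194), 279731))) = Add(Add(108827, Mul(20, 242)), Mul(-1, Add(Add(642714, 929194), 279731))) = Add(Add(108827, 4840), Mul(-1, Add(1571908, 279731))) = Add(113667, Mul(-1, 1851639)) = Add(113667, -1851639) = -1737972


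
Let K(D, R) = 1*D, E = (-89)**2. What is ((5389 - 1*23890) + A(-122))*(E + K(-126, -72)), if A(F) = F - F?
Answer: -144215295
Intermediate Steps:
E = 7921
A(F) = 0
K(D, R) = D
((5389 - 1*23890) + A(-122))*(E + K(-126, -72)) = ((5389 - 1*23890) + 0)*(7921 - 126) = ((5389 - 23890) + 0)*7795 = (-18501 + 0)*7795 = -18501*7795 = -144215295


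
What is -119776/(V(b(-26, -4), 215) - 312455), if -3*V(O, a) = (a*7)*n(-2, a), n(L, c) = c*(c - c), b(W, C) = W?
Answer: 6304/16445 ≈ 0.38334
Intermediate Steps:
n(L, c) = 0 (n(L, c) = c*0 = 0)
V(O, a) = 0 (V(O, a) = -a*7*0/3 = -7*a*0/3 = -⅓*0 = 0)
-119776/(V(b(-26, -4), 215) - 312455) = -119776/(0 - 312455) = -119776/(-312455) = -119776*(-1/312455) = 6304/16445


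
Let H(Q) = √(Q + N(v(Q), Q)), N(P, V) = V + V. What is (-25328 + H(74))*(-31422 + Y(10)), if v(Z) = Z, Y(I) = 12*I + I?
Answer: 792563776 - 31292*√222 ≈ 7.9210e+8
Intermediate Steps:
Y(I) = 13*I
N(P, V) = 2*V
H(Q) = √3*√Q (H(Q) = √(Q + 2*Q) = √(3*Q) = √3*√Q)
(-25328 + H(74))*(-31422 + Y(10)) = (-25328 + √3*√74)*(-31422 + 13*10) = (-25328 + √222)*(-31422 + 130) = (-25328 + √222)*(-31292) = 792563776 - 31292*√222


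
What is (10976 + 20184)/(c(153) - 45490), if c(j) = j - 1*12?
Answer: -31160/45349 ≈ -0.68712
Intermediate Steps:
c(j) = -12 + j (c(j) = j - 12 = -12 + j)
(10976 + 20184)/(c(153) - 45490) = (10976 + 20184)/((-12 + 153) - 45490) = 31160/(141 - 45490) = 31160/(-45349) = 31160*(-1/45349) = -31160/45349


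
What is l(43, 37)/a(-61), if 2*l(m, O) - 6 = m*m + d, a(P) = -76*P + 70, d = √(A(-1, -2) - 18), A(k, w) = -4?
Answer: 1855/9412 + I*√22/9412 ≈ 0.19709 + 0.00049834*I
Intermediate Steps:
d = I*√22 (d = √(-4 - 18) = √(-22) = I*√22 ≈ 4.6904*I)
a(P) = 70 - 76*P
l(m, O) = 3 + m²/2 + I*√22/2 (l(m, O) = 3 + (m*m + I*√22)/2 = 3 + (m² + I*√22)/2 = 3 + (m²/2 + I*√22/2) = 3 + m²/2 + I*√22/2)
l(43, 37)/a(-61) = (3 + (½)*43² + I*√22/2)/(70 - 76*(-61)) = (3 + (½)*1849 + I*√22/2)/(70 + 4636) = (3 + 1849/2 + I*√22/2)/4706 = (1855/2 + I*√22/2)*(1/4706) = 1855/9412 + I*√22/9412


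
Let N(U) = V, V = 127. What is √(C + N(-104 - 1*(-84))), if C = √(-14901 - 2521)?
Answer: √(127 + I*√17422) ≈ 12.453 + 5.2995*I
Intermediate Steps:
N(U) = 127
C = I*√17422 (C = √(-17422) = I*√17422 ≈ 131.99*I)
√(C + N(-104 - 1*(-84))) = √(I*√17422 + 127) = √(127 + I*√17422)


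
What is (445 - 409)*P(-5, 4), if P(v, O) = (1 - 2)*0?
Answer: 0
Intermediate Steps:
P(v, O) = 0 (P(v, O) = -1*0 = 0)
(445 - 409)*P(-5, 4) = (445 - 409)*0 = 36*0 = 0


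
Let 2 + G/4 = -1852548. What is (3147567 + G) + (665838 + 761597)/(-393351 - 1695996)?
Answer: -8906120898086/2089347 ≈ -4.2626e+6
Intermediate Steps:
G = -7410200 (G = -8 + 4*(-1852548) = -8 - 7410192 = -7410200)
(3147567 + G) + (665838 + 761597)/(-393351 - 1695996) = (3147567 - 7410200) + (665838 + 761597)/(-393351 - 1695996) = -4262633 + 1427435/(-2089347) = -4262633 + 1427435*(-1/2089347) = -4262633 - 1427435/2089347 = -8906120898086/2089347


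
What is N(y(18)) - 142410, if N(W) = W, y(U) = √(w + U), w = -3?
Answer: -142410 + √15 ≈ -1.4241e+5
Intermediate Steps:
y(U) = √(-3 + U)
N(y(18)) - 142410 = √(-3 + 18) - 142410 = √15 - 142410 = -142410 + √15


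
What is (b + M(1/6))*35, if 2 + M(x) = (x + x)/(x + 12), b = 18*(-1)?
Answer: -51030/73 ≈ -699.04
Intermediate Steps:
b = -18
M(x) = -2 + 2*x/(12 + x) (M(x) = -2 + (x + x)/(x + 12) = -2 + (2*x)/(12 + x) = -2 + 2*x/(12 + x))
(b + M(1/6))*35 = (-18 - 24/(12 + 1/6))*35 = (-18 - 24/(12 + ⅙))*35 = (-18 - 24/73/6)*35 = (-18 - 24*6/73)*35 = (-18 - 144/73)*35 = -1458/73*35 = -51030/73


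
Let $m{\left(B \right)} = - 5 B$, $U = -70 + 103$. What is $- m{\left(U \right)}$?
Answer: $165$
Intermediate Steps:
$U = 33$
$- m{\left(U \right)} = - \left(-5\right) 33 = \left(-1\right) \left(-165\right) = 165$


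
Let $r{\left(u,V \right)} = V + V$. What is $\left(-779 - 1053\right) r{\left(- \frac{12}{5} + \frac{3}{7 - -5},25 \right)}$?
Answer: $-91600$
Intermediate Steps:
$r{\left(u,V \right)} = 2 V$
$\left(-779 - 1053\right) r{\left(- \frac{12}{5} + \frac{3}{7 - -5},25 \right)} = \left(-779 - 1053\right) 2 \cdot 25 = \left(-1832\right) 50 = -91600$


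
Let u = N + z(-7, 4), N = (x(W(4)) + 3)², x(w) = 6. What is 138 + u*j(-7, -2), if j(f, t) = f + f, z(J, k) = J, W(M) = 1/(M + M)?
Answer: -898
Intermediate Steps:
W(M) = 1/(2*M)
N = 81 (N = (6 + 3)² = 9² = 81)
j(f, t) = 2*f
u = 74 (u = 81 - 7 = 74)
138 + u*j(-7, -2) = 138 + 74*(2*(-7)) = 138 + 74*(-14) = 138 - 1036 = -898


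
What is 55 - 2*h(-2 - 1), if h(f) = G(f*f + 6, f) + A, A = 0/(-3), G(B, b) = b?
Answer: 61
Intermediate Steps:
A = 0 (A = 0*(-⅓) = 0)
h(f) = f (h(f) = f + 0 = f)
55 - 2*h(-2 - 1) = 55 - 2*(-2 - 1) = 55 - 2*(-3) = 55 + 6 = 61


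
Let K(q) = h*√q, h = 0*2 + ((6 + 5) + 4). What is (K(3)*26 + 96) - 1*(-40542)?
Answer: 40638 + 390*√3 ≈ 41314.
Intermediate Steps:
h = 15 (h = 0 + (11 + 4) = 0 + 15 = 15)
K(q) = 15*√q
(K(3)*26 + 96) - 1*(-40542) = ((15*√3)*26 + 96) - 1*(-40542) = (390*√3 + 96) + 40542 = (96 + 390*√3) + 40542 = 40638 + 390*√3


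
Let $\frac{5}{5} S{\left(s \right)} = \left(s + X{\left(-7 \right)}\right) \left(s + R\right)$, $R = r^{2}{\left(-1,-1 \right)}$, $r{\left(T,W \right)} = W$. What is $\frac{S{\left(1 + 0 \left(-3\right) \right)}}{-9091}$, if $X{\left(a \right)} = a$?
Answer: $\frac{12}{9091} \approx 0.00132$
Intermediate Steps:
$R = 1$ ($R = \left(-1\right)^{2} = 1$)
$S{\left(s \right)} = \left(1 + s\right) \left(-7 + s\right)$ ($S{\left(s \right)} = \left(s - 7\right) \left(s + 1\right) = \left(-7 + s\right) \left(1 + s\right) = \left(1 + s\right) \left(-7 + s\right)$)
$\frac{S{\left(1 + 0 \left(-3\right) \right)}}{-9091} = \frac{-7 + \left(1 + 0 \left(-3\right)\right)^{2} - 6 \left(1 + 0 \left(-3\right)\right)}{-9091} = \left(-7 + \left(1 + 0\right)^{2} - 6 \left(1 + 0\right)\right) \left(- \frac{1}{9091}\right) = \left(-7 + 1^{2} - 6\right) \left(- \frac{1}{9091}\right) = \left(-7 + 1 - 6\right) \left(- \frac{1}{9091}\right) = \left(-12\right) \left(- \frac{1}{9091}\right) = \frac{12}{9091}$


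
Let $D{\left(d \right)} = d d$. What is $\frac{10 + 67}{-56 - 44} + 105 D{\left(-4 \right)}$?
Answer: $\frac{167923}{100} \approx 1679.2$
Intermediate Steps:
$D{\left(d \right)} = d^{2}$
$\frac{10 + 67}{-56 - 44} + 105 D{\left(-4 \right)} = \frac{10 + 67}{-56 - 44} + 105 \left(-4\right)^{2} = \frac{77}{-100} + 105 \cdot 16 = 77 \left(- \frac{1}{100}\right) + 1680 = - \frac{77}{100} + 1680 = \frac{167923}{100}$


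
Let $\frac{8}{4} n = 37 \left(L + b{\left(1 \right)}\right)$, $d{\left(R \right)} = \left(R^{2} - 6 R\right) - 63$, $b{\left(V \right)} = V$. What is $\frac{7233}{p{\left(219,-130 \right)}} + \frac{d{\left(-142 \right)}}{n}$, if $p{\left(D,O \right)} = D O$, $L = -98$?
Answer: $- \frac{406341019}{34059610} \approx -11.93$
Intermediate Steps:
$d{\left(R \right)} = -63 + R^{2} - 6 R$
$n = - \frac{3589}{2}$ ($n = \frac{37 \left(-98 + 1\right)}{2} = \frac{37 \left(-97\right)}{2} = \frac{1}{2} \left(-3589\right) = - \frac{3589}{2} \approx -1794.5$)
$\frac{7233}{p{\left(219,-130 \right)}} + \frac{d{\left(-142 \right)}}{n} = \frac{7233}{219 \left(-130\right)} + \frac{-63 + \left(-142\right)^{2} - -852}{- \frac{3589}{2}} = \frac{7233}{-28470} + \left(-63 + 20164 + 852\right) \left(- \frac{2}{3589}\right) = 7233 \left(- \frac{1}{28470}\right) + 20953 \left(- \frac{2}{3589}\right) = - \frac{2411}{9490} - \frac{41906}{3589} = - \frac{406341019}{34059610}$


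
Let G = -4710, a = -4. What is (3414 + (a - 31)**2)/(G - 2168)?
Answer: -4639/6878 ≈ -0.67447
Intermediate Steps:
(3414 + (a - 31)**2)/(G - 2168) = (3414 + (-4 - 31)**2)/(-4710 - 2168) = (3414 + (-35)**2)/(-6878) = (3414 + 1225)*(-1/6878) = 4639*(-1/6878) = -4639/6878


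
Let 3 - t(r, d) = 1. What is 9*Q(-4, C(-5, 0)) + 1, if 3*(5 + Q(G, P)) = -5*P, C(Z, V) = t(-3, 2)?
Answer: -74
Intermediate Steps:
t(r, d) = 2 (t(r, d) = 3 - 1*1 = 3 - 1 = 2)
C(Z, V) = 2
Q(G, P) = -5 - 5*P/3 (Q(G, P) = -5 + (-5*P)/3 = -5 - 5*P/3)
9*Q(-4, C(-5, 0)) + 1 = 9*(-5 - 5/3*2) + 1 = 9*(-5 - 10/3) + 1 = 9*(-25/3) + 1 = -75 + 1 = -74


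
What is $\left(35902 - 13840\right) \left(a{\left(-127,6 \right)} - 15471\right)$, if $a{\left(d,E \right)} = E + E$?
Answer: $-341056458$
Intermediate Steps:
$a{\left(d,E \right)} = 2 E$
$\left(35902 - 13840\right) \left(a{\left(-127,6 \right)} - 15471\right) = \left(35902 - 13840\right) \left(2 \cdot 6 - 15471\right) = 22062 \left(12 - 15471\right) = 22062 \left(-15459\right) = -341056458$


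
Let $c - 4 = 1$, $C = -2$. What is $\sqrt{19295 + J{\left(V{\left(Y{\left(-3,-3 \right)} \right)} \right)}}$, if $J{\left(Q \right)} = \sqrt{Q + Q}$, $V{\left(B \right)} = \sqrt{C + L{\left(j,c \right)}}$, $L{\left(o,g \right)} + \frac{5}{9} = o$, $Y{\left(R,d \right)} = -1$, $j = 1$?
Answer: $\frac{\sqrt{173655 + 3 \cdot 2^{\frac{3}{4}} \sqrt{3} \sqrt[4]{7} \sqrt{i}}}{3} \approx 138.91 + 0.0040198 i$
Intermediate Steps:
$c = 5$ ($c = 4 + 1 = 5$)
$L{\left(o,g \right)} = - \frac{5}{9} + o$
$V{\left(B \right)} = \frac{i \sqrt{14}}{3}$ ($V{\left(B \right)} = \sqrt{-2 + \left(- \frac{5}{9} + 1\right)} = \sqrt{-2 + \frac{4}{9}} = \sqrt{- \frac{14}{9}} = \frac{i \sqrt{14}}{3}$)
$J{\left(Q \right)} = \sqrt{2} \sqrt{Q}$ ($J{\left(Q \right)} = \sqrt{2 Q} = \sqrt{2} \sqrt{Q}$)
$\sqrt{19295 + J{\left(V{\left(Y{\left(-3,-3 \right)} \right)} \right)}} = \sqrt{19295 + \sqrt{2} \sqrt{\frac{i \sqrt{14}}{3}}} = \sqrt{19295 + \sqrt{2} \frac{\sqrt{3} \sqrt[4]{14} \sqrt{i}}{3}} = \sqrt{19295 + \frac{2^{\frac{3}{4}} \sqrt{3} \sqrt[4]{7} \sqrt{i}}{3}}$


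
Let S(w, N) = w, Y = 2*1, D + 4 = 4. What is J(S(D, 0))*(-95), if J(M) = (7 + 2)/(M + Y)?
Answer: -855/2 ≈ -427.50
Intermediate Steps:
D = 0 (D = -4 + 4 = 0)
Y = 2
J(M) = 9/(2 + M) (J(M) = (7 + 2)/(M + 2) = 9/(2 + M))
J(S(D, 0))*(-95) = (9/(2 + 0))*(-95) = (9/2)*(-95) = -855/2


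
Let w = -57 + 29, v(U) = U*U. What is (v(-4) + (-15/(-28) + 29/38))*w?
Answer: -9203/19 ≈ -484.37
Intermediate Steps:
v(U) = U²
w = -28
(v(-4) + (-15/(-28) + 29/38))*w = ((-4)² + (-15/(-28) + 29/38))*(-28) = (16 + (-15*(-1/28) + 29*(1/38)))*(-28) = (16 + (15/28 + 29/38))*(-28) = (16 + 691/532)*(-28) = (9203/532)*(-28) = -9203/19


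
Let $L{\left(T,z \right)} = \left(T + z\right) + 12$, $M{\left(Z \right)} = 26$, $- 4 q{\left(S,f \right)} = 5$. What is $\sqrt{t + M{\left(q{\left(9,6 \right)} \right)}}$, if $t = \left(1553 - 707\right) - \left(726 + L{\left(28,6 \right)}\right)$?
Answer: $10$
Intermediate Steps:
$q{\left(S,f \right)} = - \frac{5}{4}$ ($q{\left(S,f \right)} = \left(- \frac{1}{4}\right) 5 = - \frac{5}{4}$)
$L{\left(T,z \right)} = 12 + T + z$
$t = 74$ ($t = \left(1553 - 707\right) - 772 = 846 - 772 = 74$)
$\sqrt{t + M{\left(q{\left(9,6 \right)} \right)}} = \sqrt{74 + 26} = \sqrt{100} = 10$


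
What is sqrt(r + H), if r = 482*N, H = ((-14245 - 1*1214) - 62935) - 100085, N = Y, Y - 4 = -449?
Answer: I*sqrt(392969) ≈ 626.87*I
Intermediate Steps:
Y = -445 (Y = 4 - 449 = -445)
N = -445
H = -178479 (H = ((-14245 - 1214) - 62935) - 100085 = (-15459 - 62935) - 100085 = -78394 - 100085 = -178479)
r = -214490 (r = 482*(-445) = -214490)
sqrt(r + H) = sqrt(-214490 - 178479) = sqrt(-392969) = I*sqrt(392969)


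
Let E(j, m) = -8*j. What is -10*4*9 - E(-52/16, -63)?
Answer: -386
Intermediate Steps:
-10*4*9 - E(-52/16, -63) = -10*4*9 - (-8)*(-52/16) = -40*9 - (-8)*(-52*1/16) = -360 - (-8)*(-13)/4 = -360 - 1*26 = -360 - 26 = -386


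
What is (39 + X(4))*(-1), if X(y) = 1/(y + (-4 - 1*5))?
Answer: -194/5 ≈ -38.800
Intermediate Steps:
X(y) = 1/(-9 + y) (X(y) = 1/(y + (-4 - 5)) = 1/(y - 9) = 1/(-9 + y))
(39 + X(4))*(-1) = (39 + 1/(-9 + 4))*(-1) = (39 + 1/(-5))*(-1) = (39 - ⅕)*(-1) = (194/5)*(-1) = -194/5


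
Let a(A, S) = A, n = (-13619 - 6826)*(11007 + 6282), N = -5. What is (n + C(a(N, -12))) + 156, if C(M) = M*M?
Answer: -353473424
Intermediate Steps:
n = -353473605 (n = -20445*17289 = -353473605)
C(M) = M²
(n + C(a(N, -12))) + 156 = (-353473605 + (-5)²) + 156 = (-353473605 + 25) + 156 = -353473580 + 156 = -353473424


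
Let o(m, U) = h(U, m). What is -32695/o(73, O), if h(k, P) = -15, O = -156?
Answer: 6539/3 ≈ 2179.7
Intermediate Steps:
o(m, U) = -15
-32695/o(73, O) = -32695/(-15) = -32695*(-1/15) = 6539/3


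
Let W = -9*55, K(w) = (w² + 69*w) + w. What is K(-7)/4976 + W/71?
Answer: -2494431/353296 ≈ -7.0605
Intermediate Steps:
K(w) = w² + 70*w
W = -495
K(-7)/4976 + W/71 = -7*(70 - 7)/4976 - 495/71 = -7*63*(1/4976) - 495*1/71 = -441*1/4976 - 495/71 = -441/4976 - 495/71 = -2494431/353296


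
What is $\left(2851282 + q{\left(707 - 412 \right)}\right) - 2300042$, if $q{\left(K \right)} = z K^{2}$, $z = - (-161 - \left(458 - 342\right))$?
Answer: $24657165$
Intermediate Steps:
$z = 277$ ($z = - (-161 - \left(458 - 342\right)) = - (-161 - 116) = \left(-1\right) \left(-277\right) = 277$)
$q{\left(K \right)} = 277 K^{2}$
$\left(2851282 + q{\left(707 - 412 \right)}\right) - 2300042 = \left(2851282 + 277 \left(707 - 412\right)^{2}\right) - 2300042 = \left(2851282 + 277 \cdot 295^{2}\right) - 2300042 = \left(2851282 + 277 \cdot 87025\right) - 2300042 = \left(2851282 + 24105925\right) - 2300042 = 26957207 - 2300042 = 24657165$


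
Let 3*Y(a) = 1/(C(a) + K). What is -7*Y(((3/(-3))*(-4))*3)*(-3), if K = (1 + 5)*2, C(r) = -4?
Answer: 7/8 ≈ 0.87500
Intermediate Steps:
K = 12 (K = 6*2 = 12)
Y(a) = 1/24 (Y(a) = 1/(3*(-4 + 12)) = (1/3)/8 = (1/3)*(1/8) = 1/24)
-7*Y(((3/(-3))*(-4))*3)*(-3) = -7*1/24*(-3) = -7/24*(-3) = 7/8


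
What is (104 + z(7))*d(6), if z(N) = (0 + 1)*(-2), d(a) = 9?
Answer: 918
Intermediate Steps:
z(N) = -2 (z(N) = 1*(-2) = -2)
(104 + z(7))*d(6) = (104 - 2)*9 = 102*9 = 918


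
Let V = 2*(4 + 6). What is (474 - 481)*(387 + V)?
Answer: -2849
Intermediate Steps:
V = 20 (V = 2*10 = 20)
(474 - 481)*(387 + V) = (474 - 481)*(387 + 20) = -7*407 = -2849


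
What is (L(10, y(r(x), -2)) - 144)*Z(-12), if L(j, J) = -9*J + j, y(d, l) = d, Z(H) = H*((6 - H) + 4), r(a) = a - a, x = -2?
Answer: 35376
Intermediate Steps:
r(a) = 0
Z(H) = H*(10 - H)
L(j, J) = j - 9*J
(L(10, y(r(x), -2)) - 144)*Z(-12) = ((10 - 9*0) - 144)*(-12*(10 - 1*(-12))) = ((10 + 0) - 144)*(-12*(10 + 12)) = (10 - 144)*(-12*22) = -134*(-264) = 35376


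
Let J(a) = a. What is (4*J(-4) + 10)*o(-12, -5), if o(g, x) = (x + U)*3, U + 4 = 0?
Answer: 162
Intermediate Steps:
U = -4 (U = -4 + 0 = -4)
o(g, x) = -12 + 3*x (o(g, x) = (x - 4)*3 = (-4 + x)*3 = -12 + 3*x)
(4*J(-4) + 10)*o(-12, -5) = (4*(-4) + 10)*(-12 + 3*(-5)) = (-16 + 10)*(-12 - 15) = -6*(-27) = 162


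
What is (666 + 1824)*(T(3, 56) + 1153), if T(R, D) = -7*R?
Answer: 2818680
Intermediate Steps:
(666 + 1824)*(T(3, 56) + 1153) = (666 + 1824)*(-7*3 + 1153) = 2490*(-21 + 1153) = 2490*1132 = 2818680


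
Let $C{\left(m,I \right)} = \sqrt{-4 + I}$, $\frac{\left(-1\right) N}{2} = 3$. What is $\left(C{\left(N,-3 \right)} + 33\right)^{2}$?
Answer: $\left(33 + i \sqrt{7}\right)^{2} \approx 1082.0 + 174.62 i$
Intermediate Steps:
$N = -6$ ($N = \left(-2\right) 3 = -6$)
$\left(C{\left(N,-3 \right)} + 33\right)^{2} = \left(\sqrt{-4 - 3} + 33\right)^{2} = \left(\sqrt{-7} + 33\right)^{2} = \left(i \sqrt{7} + 33\right)^{2} = \left(33 + i \sqrt{7}\right)^{2}$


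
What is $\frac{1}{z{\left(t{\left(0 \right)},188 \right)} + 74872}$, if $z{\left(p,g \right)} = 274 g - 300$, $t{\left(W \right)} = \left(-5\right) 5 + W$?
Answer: $\frac{1}{126084} \approx 7.9312 \cdot 10^{-6}$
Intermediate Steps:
$t{\left(W \right)} = -25 + W$
$z{\left(p,g \right)} = -300 + 274 g$
$\frac{1}{z{\left(t{\left(0 \right)},188 \right)} + 74872} = \frac{1}{\left(-300 + 274 \cdot 188\right) + 74872} = \frac{1}{\left(-300 + 51512\right) + 74872} = \frac{1}{51212 + 74872} = \frac{1}{126084}$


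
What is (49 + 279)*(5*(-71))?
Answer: -116440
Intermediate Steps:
(49 + 279)*(5*(-71)) = 328*(-355) = -116440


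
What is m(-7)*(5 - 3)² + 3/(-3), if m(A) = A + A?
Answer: -57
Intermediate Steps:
m(A) = 2*A
m(-7)*(5 - 3)² + 3/(-3) = (2*(-7))*(5 - 3)² + 3/(-3) = -14*2² + 3*(-⅓) = -14*4 - 1 = -56 - 1 = -57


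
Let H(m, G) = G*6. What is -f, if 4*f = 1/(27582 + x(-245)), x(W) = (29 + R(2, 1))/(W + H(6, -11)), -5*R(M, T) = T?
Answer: -1555/171559464 ≈ -9.0639e-6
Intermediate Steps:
H(m, G) = 6*G
R(M, T) = -T/5
x(W) = 144/(5*(-66 + W)) (x(W) = (29 - ⅕*1)/(W + 6*(-11)) = (29 - ⅕)/(W - 66) = 144/(5*(-66 + W)))
f = 1555/171559464 (f = 1/(4*(27582 + 144/(5*(-66 - 245)))) = 1/(4*(27582 + (144/5)/(-311))) = 1/(4*(27582 + (144/5)*(-1/311))) = 1/(4*(27582 - 144/1555)) = 1/(4*(42889866/1555)) = (¼)*(1555/42889866) = 1555/171559464 ≈ 9.0639e-6)
-f = -1*1555/171559464 = -1555/171559464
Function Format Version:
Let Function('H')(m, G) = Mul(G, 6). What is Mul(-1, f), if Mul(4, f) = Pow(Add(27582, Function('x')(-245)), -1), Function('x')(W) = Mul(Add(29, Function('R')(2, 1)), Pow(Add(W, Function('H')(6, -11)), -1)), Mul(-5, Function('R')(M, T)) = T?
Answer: Rational(-1555, 171559464) ≈ -9.0639e-6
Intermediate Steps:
Function('H')(m, G) = Mul(6, G)
Function('R')(M, T) = Mul(Rational(-1, 5), T)
Function('x')(W) = Mul(Rational(144, 5), Pow(Add(-66, W), -1)) (Function('x')(W) = Mul(Add(29, Mul(Rational(-1, 5), 1)), Pow(Add(W, Mul(6, -11)), -1)) = Mul(Add(29, Rational(-1, 5)), Pow(Add(W, -66), -1)) = Mul(Rational(144, 5), Pow(Add(-66, W), -1)))
f = Rational(1555, 171559464) (f = Mul(Rational(1, 4), Pow(Add(27582, Mul(Rational(144, 5), Pow(Add(-66, -245), -1))), -1)) = Mul(Rational(1, 4), Pow(Add(27582, Mul(Rational(144, 5), Pow(-311, -1))), -1)) = Mul(Rational(1, 4), Pow(Add(27582, Mul(Rational(144, 5), Rational(-1, 311))), -1)) = Mul(Rational(1, 4), Pow(Add(27582, Rational(-144, 1555)), -1)) = Mul(Rational(1, 4), Pow(Rational(42889866, 1555), -1)) = Mul(Rational(1, 4), Rational(1555, 42889866)) = Rational(1555, 171559464) ≈ 9.0639e-6)
Mul(-1, f) = Mul(-1, Rational(1555, 171559464)) = Rational(-1555, 171559464)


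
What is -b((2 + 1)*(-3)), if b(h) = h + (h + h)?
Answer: 27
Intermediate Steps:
b(h) = 3*h (b(h) = h + 2*h = 3*h)
-b((2 + 1)*(-3)) = -3*(2 + 1)*(-3) = -3*3*(-3) = -3*(-9) = -1*(-27) = 27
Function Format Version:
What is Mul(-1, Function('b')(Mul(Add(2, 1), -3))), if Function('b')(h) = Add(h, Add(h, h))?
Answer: 27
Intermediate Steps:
Function('b')(h) = Mul(3, h) (Function('b')(h) = Add(h, Mul(2, h)) = Mul(3, h))
Mul(-1, Function('b')(Mul(Add(2, 1), -3))) = Mul(-1, Mul(3, Mul(Add(2, 1), -3))) = Mul(-1, Mul(3, Mul(3, -3))) = Mul(-1, Mul(3, -9)) = Mul(-1, -27) = 27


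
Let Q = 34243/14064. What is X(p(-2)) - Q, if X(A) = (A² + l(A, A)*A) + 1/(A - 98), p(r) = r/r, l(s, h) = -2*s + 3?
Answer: -607219/1364208 ≈ -0.44511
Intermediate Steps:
l(s, h) = 3 - 2*s
p(r) = 1
Q = 34243/14064 (Q = 34243*(1/14064) = 34243/14064 ≈ 2.4348)
X(A) = A² + 1/(-98 + A) + A*(3 - 2*A) (X(A) = (A² + (3 - 2*A)*A) + 1/(A - 98) = (A² + A*(3 - 2*A)) + 1/(-98 + A) = A² + 1/(-98 + A) + A*(3 - 2*A))
X(p(-2)) - Q = (1 - 1*1³ - 294*1 + 101*1²)/(-98 + 1) - 1*34243/14064 = (1 - 1*1 - 294 + 101*1)/(-97) - 34243/14064 = -(1 - 1 - 294 + 101)/97 - 34243/14064 = -1/97*(-193) - 34243/14064 = 193/97 - 34243/14064 = -607219/1364208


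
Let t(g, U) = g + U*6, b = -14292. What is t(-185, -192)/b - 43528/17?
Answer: -622079447/242964 ≈ -2560.4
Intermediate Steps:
t(g, U) = g + 6*U
t(-185, -192)/b - 43528/17 = (-185 + 6*(-192))/(-14292) - 43528/17 = (-185 - 1152)*(-1/14292) - 43528*1/17 = -1337*(-1/14292) - 43528/17 = 1337/14292 - 43528/17 = -622079447/242964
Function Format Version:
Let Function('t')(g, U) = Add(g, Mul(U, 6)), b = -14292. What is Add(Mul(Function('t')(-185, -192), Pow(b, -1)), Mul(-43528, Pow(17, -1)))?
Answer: Rational(-622079447, 242964) ≈ -2560.4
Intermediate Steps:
Function('t')(g, U) = Add(g, Mul(6, U))
Add(Mul(Function('t')(-185, -192), Pow(b, -1)), Mul(-43528, Pow(17, -1))) = Add(Mul(Add(-185, Mul(6, -192)), Pow(-14292, -1)), Mul(-43528, Pow(17, -1))) = Add(Mul(Add(-185, -1152), Rational(-1, 14292)), Mul(-43528, Rational(1, 17))) = Add(Mul(-1337, Rational(-1, 14292)), Rational(-43528, 17)) = Add(Rational(1337, 14292), Rational(-43528, 17)) = Rational(-622079447, 242964)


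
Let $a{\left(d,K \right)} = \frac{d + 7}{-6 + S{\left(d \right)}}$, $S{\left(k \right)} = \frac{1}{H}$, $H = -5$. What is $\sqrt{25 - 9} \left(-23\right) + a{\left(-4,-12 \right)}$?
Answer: $- \frac{2867}{31} \approx -92.484$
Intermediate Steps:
$S{\left(k \right)} = - \frac{1}{5}$ ($S{\left(k \right)} = \frac{1}{-5} = - \frac{1}{5}$)
$a{\left(d,K \right)} = - \frac{35}{31} - \frac{5 d}{31}$ ($a{\left(d,K \right)} = \frac{d + 7}{-6 - \frac{1}{5}} = \frac{7 + d}{- \frac{31}{5}} = \left(7 + d\right) \left(- \frac{5}{31}\right) = - \frac{35}{31} - \frac{5 d}{31}$)
$\sqrt{25 - 9} \left(-23\right) + a{\left(-4,-12 \right)} = \sqrt{25 - 9} \left(-23\right) - \frac{15}{31} = \sqrt{16} \left(-23\right) + \left(- \frac{35}{31} + \frac{20}{31}\right) = 4 \left(-23\right) - \frac{15}{31} = -92 - \frac{15}{31} = - \frac{2867}{31}$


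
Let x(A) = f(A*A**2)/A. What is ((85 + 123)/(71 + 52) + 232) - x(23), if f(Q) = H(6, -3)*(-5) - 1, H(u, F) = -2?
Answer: 660005/2829 ≈ 233.30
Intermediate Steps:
f(Q) = 9 (f(Q) = -2*(-5) - 1 = 10 - 1 = 9)
x(A) = 9/A
((85 + 123)/(71 + 52) + 232) - x(23) = ((85 + 123)/(71 + 52) + 232) - 9/23 = (208/123 + 232) - 9/23 = 28744/123 - 9/23 = 660005/2829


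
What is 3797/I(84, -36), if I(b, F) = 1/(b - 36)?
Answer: 182256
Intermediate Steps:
I(b, F) = 1/(-36 + b)
3797/I(84, -36) = 3797/(1/(-36 + 84)) = 3797/(1/48) = 3797*48 = 182256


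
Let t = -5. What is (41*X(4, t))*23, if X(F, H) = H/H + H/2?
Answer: -2829/2 ≈ -1414.5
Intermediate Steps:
X(F, H) = 1 + H/2 (X(F, H) = 1 + H*(1/2) = 1 + H/2)
(41*X(4, t))*23 = (41*(1 + (1/2)*(-5)))*23 = (41*(1 - 5/2))*23 = (41*(-3/2))*23 = -123/2*23 = -2829/2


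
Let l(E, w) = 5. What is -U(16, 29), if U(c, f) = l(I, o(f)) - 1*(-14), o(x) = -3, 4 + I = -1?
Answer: -19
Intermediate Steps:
I = -5 (I = -4 - 1 = -5)
U(c, f) = 19 (U(c, f) = 5 - 1*(-14) = 5 + 14 = 19)
-U(16, 29) = -1*19 = -19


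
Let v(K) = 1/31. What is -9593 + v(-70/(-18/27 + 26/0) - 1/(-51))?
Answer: -297382/31 ≈ -9593.0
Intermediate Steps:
v(K) = 1/31
-9593 + v(-70/(-18/27 + 26/0) - 1/(-51)) = -9593 + 1/31 = -297382/31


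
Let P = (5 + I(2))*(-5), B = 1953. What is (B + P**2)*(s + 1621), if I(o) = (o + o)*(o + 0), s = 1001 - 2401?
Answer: 1365338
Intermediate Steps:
s = -1400
I(o) = 2*o**2 (I(o) = (2*o)*o = 2*o**2)
P = -65 (P = (5 + 2*2**2)*(-5) = (5 + 2*4)*(-5) = (5 + 8)*(-5) = 13*(-5) = -65)
(B + P**2)*(s + 1621) = (1953 + (-65)**2)*(-1400 + 1621) = (1953 + 4225)*221 = 6178*221 = 1365338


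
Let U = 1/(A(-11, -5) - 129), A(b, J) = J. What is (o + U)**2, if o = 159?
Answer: 453903025/17956 ≈ 25279.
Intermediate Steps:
U = -1/134 (U = 1/(-5 - 129) = 1/(-134) = -1/134 ≈ -0.0074627)
(o + U)**2 = (159 - 1/134)**2 = (21305/134)**2 = 453903025/17956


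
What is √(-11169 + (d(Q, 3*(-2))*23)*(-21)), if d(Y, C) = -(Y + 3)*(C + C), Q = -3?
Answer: 3*I*√1241 ≈ 105.68*I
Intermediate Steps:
d(Y, C) = -2*C*(3 + Y) (d(Y, C) = -(3 + Y)*2*C = -2*C*(3 + Y))
√(-11169 + (d(Q, 3*(-2))*23)*(-21)) = √(-11169 + (-2*3*(-2)*(3 - 3)*23)*(-21)) = √(-11169 + (-2*(-6)*0*23)*(-21)) = √(-11169 + (0*23)*(-21)) = √(-11169 + 0*(-21)) = √(-11169 + 0) = √(-11169) = 3*I*√1241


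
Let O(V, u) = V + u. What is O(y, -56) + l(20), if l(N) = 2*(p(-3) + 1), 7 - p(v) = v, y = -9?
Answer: -43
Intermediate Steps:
p(v) = 7 - v
l(N) = 22 (l(N) = 2*((7 - 1*(-3)) + 1) = 2*((7 + 3) + 1) = 2*(10 + 1) = 2*11 = 22)
O(y, -56) + l(20) = (-9 - 56) + 22 = -65 + 22 = -43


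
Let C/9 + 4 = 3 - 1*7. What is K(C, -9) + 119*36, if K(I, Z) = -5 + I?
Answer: 4207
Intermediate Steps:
C = -72 (C = -36 + 9*(3 - 1*7) = -36 + 9*(3 - 7) = -36 + 9*(-4) = -36 - 36 = -72)
K(C, -9) + 119*36 = (-5 - 72) + 119*36 = -77 + 4284 = 4207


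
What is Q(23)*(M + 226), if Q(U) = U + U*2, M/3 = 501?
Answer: 119301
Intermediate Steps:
M = 1503 (M = 3*501 = 1503)
Q(U) = 3*U (Q(U) = U + 2*U = 3*U)
Q(23)*(M + 226) = (3*23)*(1503 + 226) = 69*1729 = 119301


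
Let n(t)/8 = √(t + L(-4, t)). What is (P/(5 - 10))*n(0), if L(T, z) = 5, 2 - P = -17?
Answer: -152*√5/5 ≈ -67.976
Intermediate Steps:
P = 19 (P = 2 - 1*(-17) = 2 + 17 = 19)
n(t) = 8*√(5 + t) (n(t) = 8*√(t + 5) = 8*√(5 + t))
(P/(5 - 10))*n(0) = (19/(5 - 10))*(8*√(5 + 0)) = (19/(-5))*(8*√5) = (-⅕*19)*(8*√5) = -152*√5/5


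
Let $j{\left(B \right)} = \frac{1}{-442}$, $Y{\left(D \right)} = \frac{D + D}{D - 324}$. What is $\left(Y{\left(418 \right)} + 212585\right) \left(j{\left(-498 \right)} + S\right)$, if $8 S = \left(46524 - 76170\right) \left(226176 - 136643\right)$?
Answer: $- \frac{2930624412280832233}{41548} \approx -7.0536 \cdot 10^{13}$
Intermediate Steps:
$S = - \frac{1327147659}{4}$ ($S = \frac{\left(46524 - 76170\right) \left(226176 - 136643\right)}{8} = \frac{\left(-29646\right) 89533}{8} = \frac{1}{8} \left(-2654295318\right) = - \frac{1327147659}{4} \approx -3.3179 \cdot 10^{8}$)
$Y{\left(D \right)} = \frac{2 D}{-324 + D}$
$j{\left(B \right)} = - \frac{1}{442}$
$\left(Y{\left(418 \right)} + 212585\right) \left(j{\left(-498 \right)} + S\right) = \left(2 \cdot 418 \frac{1}{-324 + 418} + 212585\right) \left(- \frac{1}{442} - \frac{1327147659}{4}\right) = \left(2 \cdot 418 \cdot \frac{1}{94} + 212585\right) \left(- \frac{293299632641}{884}\right) = \left(\frac{418}{47} + 212585\right) \left(- \frac{293299632641}{884}\right) = \frac{9991913}{47} \left(- \frac{293299632641}{884}\right) = - \frac{2930624412280832233}{41548}$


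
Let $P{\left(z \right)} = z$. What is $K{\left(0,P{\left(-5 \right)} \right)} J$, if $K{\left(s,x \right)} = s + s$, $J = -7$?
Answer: $0$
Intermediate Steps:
$K{\left(s,x \right)} = 2 s$
$K{\left(0,P{\left(-5 \right)} \right)} J = 2 \cdot 0 \left(-7\right) = 0 \left(-7\right) = 0$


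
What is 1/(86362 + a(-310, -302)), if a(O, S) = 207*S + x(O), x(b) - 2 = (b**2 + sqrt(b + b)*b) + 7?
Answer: 119957/14449263849 + 620*I*sqrt(155)/14449263849 ≈ 8.3019e-6 + 5.3421e-7*I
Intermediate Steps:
x(b) = 9 + b**2 + sqrt(2)*b**(3/2) (x(b) = 2 + ((b**2 + sqrt(b + b)*b) + 7) = 2 + ((b**2 + sqrt(2*b)*b) + 7) = 2 + ((b**2 + (sqrt(2)*sqrt(b))*b) + 7) = 2 + ((b**2 + sqrt(2)*b**(3/2)) + 7) = 2 + (7 + b**2 + sqrt(2)*b**(3/2)) = 9 + b**2 + sqrt(2)*b**(3/2))
a(O, S) = 9 + O**2 + 207*S + sqrt(2)*O**(3/2) (a(O, S) = 207*S + (9 + O**2 + sqrt(2)*O**(3/2)) = 9 + O**2 + 207*S + sqrt(2)*O**(3/2))
1/(86362 + a(-310, -302)) = 1/(86362 + (9 + (-310)**2 + 207*(-302) + sqrt(2)*(-310)**(3/2))) = 1/(86362 + (9 + 96100 - 62514 + sqrt(2)*(-310*I*sqrt(310)))) = 1/(86362 + (9 + 96100 - 62514 - 620*I*sqrt(155))) = 1/(86362 + (33595 - 620*I*sqrt(155))) = 1/(119957 - 620*I*sqrt(155))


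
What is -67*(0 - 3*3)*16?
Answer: 9648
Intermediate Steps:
-67*(0 - 3*3)*16 = -67*(0 - 9)*16 = -67*(-9)*16 = 603*16 = 9648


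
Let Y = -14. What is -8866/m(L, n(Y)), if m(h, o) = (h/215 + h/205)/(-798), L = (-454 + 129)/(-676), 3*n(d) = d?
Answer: 7721594452/5 ≈ 1.5443e+9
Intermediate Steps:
n(d) = d/3
L = 25/52 (L = -325*(-1/676) = 25/52 ≈ 0.48077)
m(h, o) = -2*h/167485 (m(h, o) = (h*(1/215) + h*(1/205))*(-1/798) = (h/215 + h/205)*(-1/798) = (84*h/8815)*(-1/798) = -2*h/167485)
-8866/m(L, n(Y)) = -8866/((-2/167485*25/52)) = -8866/(-5/870922) = -8866*(-870922/5) = 7721594452/5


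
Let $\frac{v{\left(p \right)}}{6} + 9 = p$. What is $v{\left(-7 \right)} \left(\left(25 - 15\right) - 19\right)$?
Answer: $864$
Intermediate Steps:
$v{\left(p \right)} = -54 + 6 p$
$v{\left(-7 \right)} \left(\left(25 - 15\right) - 19\right) = \left(-54 + 6 \left(-7\right)\right) \left(\left(25 - 15\right) - 19\right) = \left(-54 - 42\right) \left(10 - 19\right) = \left(-96\right) \left(-9\right) = 864$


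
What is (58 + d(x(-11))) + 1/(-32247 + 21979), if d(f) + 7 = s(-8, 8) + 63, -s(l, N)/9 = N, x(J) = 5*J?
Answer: 431255/10268 ≈ 42.000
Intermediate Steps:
s(l, N) = -9*N
d(f) = -16 (d(f) = -7 + (-9*8 + 63) = -7 + (-72 + 63) = -7 - 9 = -16)
(58 + d(x(-11))) + 1/(-32247 + 21979) = (58 - 16) + 1/(-32247 + 21979) = 42 + 1/(-10268) = 42 - 1/10268 = 431255/10268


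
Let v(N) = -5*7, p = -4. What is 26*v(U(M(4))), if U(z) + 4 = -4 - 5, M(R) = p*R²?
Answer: -910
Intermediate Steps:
M(R) = -4*R²
U(z) = -13 (U(z) = -4 + (-4 - 5) = -4 - 9 = -13)
v(N) = -35
26*v(U(M(4))) = 26*(-35) = -910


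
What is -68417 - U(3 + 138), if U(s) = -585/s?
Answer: -3215404/47 ≈ -68413.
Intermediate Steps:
-68417 - U(3 + 138) = -68417 - (-585)/(3 + 138) = -68417 - (-585)/141 = -68417 - 1*(-195/47) = -68417 + 195/47 = -3215404/47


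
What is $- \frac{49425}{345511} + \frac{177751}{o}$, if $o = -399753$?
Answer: $- \frac{81172717786}{138119058783} \approx -0.5877$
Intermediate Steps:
$- \frac{49425}{345511} + \frac{177751}{o} = - \frac{49425}{345511} + \frac{177751}{-399753} = \left(-49425\right) \frac{1}{345511} + 177751 \left(- \frac{1}{399753}\right) = - \frac{49425}{345511} - \frac{177751}{399753} = - \frac{81172717786}{138119058783}$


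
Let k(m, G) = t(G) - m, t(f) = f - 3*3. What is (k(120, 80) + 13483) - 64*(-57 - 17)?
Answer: 18170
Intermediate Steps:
t(f) = -9 + f (t(f) = f - 9 = -9 + f)
k(m, G) = -9 + G - m (k(m, G) = (-9 + G) - m = -9 + G - m)
(k(120, 80) + 13483) - 64*(-57 - 17) = ((-9 + 80 - 1*120) + 13483) - 64*(-57 - 17) = ((-9 + 80 - 120) + 13483) - 64*(-74) = (-49 + 13483) + 4736 = 13434 + 4736 = 18170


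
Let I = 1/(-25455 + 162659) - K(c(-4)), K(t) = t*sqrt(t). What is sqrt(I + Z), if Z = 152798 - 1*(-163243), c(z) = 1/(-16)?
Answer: sqrt(23797808436941840 + 1176558601*I)/274408 ≈ 562.17 + 1.3897e-5*I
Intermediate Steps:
c(z) = -1/16
K(t) = t**(3/2)
I = 1/137204 + I/64 (I = 1/(-25455 + 162659) - (-1/16)**(3/2) = 1/137204 - (-1)*I/64 = 1/137204 + I/64 ≈ 7.2884e-6 + 0.015625*I)
Z = 316041 (Z = 152798 + 163243 = 316041)
sqrt(I + Z) = sqrt((1/137204 + I/64) + 316041) = sqrt(43362089365/137204 + I/64)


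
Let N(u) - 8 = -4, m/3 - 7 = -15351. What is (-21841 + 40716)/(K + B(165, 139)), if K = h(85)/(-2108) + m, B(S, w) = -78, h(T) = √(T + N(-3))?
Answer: -3867437425380000/9447816672014311 + 39788500*√89/9447816672014311 ≈ -0.40935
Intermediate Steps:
m = -46032 (m = 21 + 3*(-15351) = 21 - 46053 = -46032)
N(u) = 4 (N(u) = 8 - 4 = 4)
h(T) = √(4 + T) (h(T) = √(T + 4) = √(4 + T))
K = -46032 - √89/2108 (K = √(4 + 85)/(-2108) - 46032 = √89*(-1/2108) - 46032 = -√89/2108 - 46032 = -46032 - √89/2108 ≈ -46032.)
(-21841 + 40716)/(K + B(165, 139)) = (-21841 + 40716)/((-46032 - √89/2108) - 78) = 18875/(-46110 - √89/2108)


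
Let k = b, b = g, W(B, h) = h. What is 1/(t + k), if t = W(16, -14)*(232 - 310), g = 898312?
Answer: 1/899404 ≈ 1.1118e-6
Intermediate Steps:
b = 898312
t = 1092 (t = -14*(232 - 310) = -14*(-78) = 1092)
k = 898312
1/(t + k) = 1/(1092 + 898312) = 1/899404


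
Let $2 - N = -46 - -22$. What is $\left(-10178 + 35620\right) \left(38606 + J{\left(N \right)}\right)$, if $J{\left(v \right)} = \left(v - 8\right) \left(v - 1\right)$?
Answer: $993662752$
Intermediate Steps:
$N = 26$ ($N = 2 - \left(-46 - -22\right) = 2 - \left(-46 + 22\right) = 2 - -24 = 2 + 24 = 26$)
$J{\left(v \right)} = \left(-1 + v\right) \left(-8 + v\right)$ ($J{\left(v \right)} = \left(-8 + v\right) \left(-1 + v\right) = \left(-1 + v\right) \left(-8 + v\right)$)
$\left(-10178 + 35620\right) \left(38606 + J{\left(N \right)}\right) = \left(-10178 + 35620\right) \left(38606 + \left(8 + 26^{2} - 234\right)\right) = 25442 \left(38606 + \left(8 + 676 - 234\right)\right) = 25442 \left(38606 + 450\right) = 25442 \cdot 39056 = 993662752$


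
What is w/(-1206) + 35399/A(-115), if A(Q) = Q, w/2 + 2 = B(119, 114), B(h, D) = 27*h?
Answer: -21714862/69345 ≈ -313.14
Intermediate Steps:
w = 6422 (w = -4 + 2*(27*119) = -4 + 2*3213 = -4 + 6426 = 6422)
w/(-1206) + 35399/A(-115) = 6422/(-1206) + 35399/(-115) = 6422*(-1/1206) + 35399*(-1/115) = -3211/603 - 35399/115 = -21714862/69345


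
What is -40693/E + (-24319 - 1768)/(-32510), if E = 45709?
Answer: -130518747/1485999590 ≈ -0.087832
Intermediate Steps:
-40693/E + (-24319 - 1768)/(-32510) = -40693/45709 + (-24319 - 1768)/(-32510) = -40693*1/45709 - 26087*(-1/32510) = -40693/45709 + 26087/32510 = -130518747/1485999590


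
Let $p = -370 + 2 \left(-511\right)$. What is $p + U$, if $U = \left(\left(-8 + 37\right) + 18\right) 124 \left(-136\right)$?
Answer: $-794000$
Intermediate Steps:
$U = -792608$ ($U = \left(29 + 18\right) 124 \left(-136\right) = 47 \cdot 124 \left(-136\right) = 5828 \left(-136\right) = -792608$)
$p = -1392$ ($p = -370 - 1022 = -1392$)
$p + U = -1392 - 792608 = -794000$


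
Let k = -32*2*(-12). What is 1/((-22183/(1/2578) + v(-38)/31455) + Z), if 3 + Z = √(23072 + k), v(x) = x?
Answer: -56582560186898715/3235830834102210311102329 - 3957668100*√1490/3235830834102210311102329 ≈ -1.7486e-8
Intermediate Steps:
k = 768 (k = -64*(-12) = 768)
Z = -3 + 4*√1490 (Z = -3 + √(23072 + 768) = -3 + √23840 = -3 + 4*√1490 ≈ 151.40)
1/((-22183/(1/2578) + v(-38)/31455) + Z) = 1/((-22183/(1/2578) - 38/31455) + (-3 + 4*√1490)) = 1/((-22183/1/2578 - 38*1/31455) + (-3 + 4*√1490)) = 1/((-22183*2578 - 38/31455) + (-3 + 4*√1490)) = 1/((-57187774 - 38/31455) + (-3 + 4*√1490)) = 1/(-1798841431208/31455 + (-3 + 4*√1490)) = 1/(-1798841525573/31455 + 4*√1490)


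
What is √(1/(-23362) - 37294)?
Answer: I*√20354432866298/23362 ≈ 193.12*I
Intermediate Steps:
√(1/(-23362) - 37294) = √(-1/23362 - 37294) = √(-871262429/23362) = I*√20354432866298/23362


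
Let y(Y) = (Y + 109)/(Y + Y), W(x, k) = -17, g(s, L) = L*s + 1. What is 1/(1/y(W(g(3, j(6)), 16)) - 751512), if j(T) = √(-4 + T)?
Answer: -46/34569569 ≈ -1.3307e-6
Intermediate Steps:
g(s, L) = 1 + L*s
y(Y) = (109 + Y)/(2*Y) (y(Y) = (109 + Y)/((2*Y)) = (109 + Y)*(1/(2*Y)) = (109 + Y)/(2*Y))
1/(1/y(W(g(3, j(6)), 16)) - 751512) = 1/(1/((½)*(109 - 17)/(-17)) - 751512) = 1/(1/((½)*(-1/17)*92) - 751512) = 1/(1/(-46/17) - 751512) = 1/(-17/46 - 751512) = 1/(-34569569/46) = -46/34569569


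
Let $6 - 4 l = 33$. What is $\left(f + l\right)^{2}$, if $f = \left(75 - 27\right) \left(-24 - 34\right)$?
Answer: $\frac{124612569}{16} \approx 7.7883 \cdot 10^{6}$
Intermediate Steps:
$l = - \frac{27}{4}$ ($l = \frac{3}{2} - \frac{33}{4} = - \frac{27}{4} \approx -6.75$)
$f = -2784$ ($f = 48 \left(-58\right) = -2784$)
$\left(f + l\right)^{2} = \left(-2784 - \frac{27}{4}\right)^{2} = \left(- \frac{11163}{4}\right)^{2} = \frac{124612569}{16}$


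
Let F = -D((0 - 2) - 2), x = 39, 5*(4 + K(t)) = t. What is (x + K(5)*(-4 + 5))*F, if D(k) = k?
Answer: 144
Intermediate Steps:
K(t) = -4 + t/5
F = 4 (F = -((0 - 2) - 2) = -(-2 - 2) = -1*(-4) = 4)
(x + K(5)*(-4 + 5))*F = (39 + (-4 + (1/5)*5)*(-4 + 5))*4 = (39 + (-4 + 1)*1)*4 = (39 - 3*1)*4 = (39 - 3)*4 = 36*4 = 144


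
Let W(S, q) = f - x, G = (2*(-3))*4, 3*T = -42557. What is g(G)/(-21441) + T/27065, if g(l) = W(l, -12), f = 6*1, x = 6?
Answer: -42557/81195 ≈ -0.52413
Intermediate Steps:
T = -42557/3 (T = (⅓)*(-42557) = -42557/3 ≈ -14186.)
G = -24 (G = -6*4 = -24)
f = 6
W(S, q) = 0 (W(S, q) = 6 - 1*6 = 6 - 6 = 0)
g(l) = 0
g(G)/(-21441) + T/27065 = 0/(-21441) - 42557/3/27065 = 0*(-1/21441) - 42557/3*1/27065 = 0 - 42557/81195 = -42557/81195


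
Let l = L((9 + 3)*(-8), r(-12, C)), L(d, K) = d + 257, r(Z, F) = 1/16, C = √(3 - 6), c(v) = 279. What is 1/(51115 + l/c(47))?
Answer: 279/14261246 ≈ 1.9564e-5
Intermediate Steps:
C = I*√3 (C = √(-3) = I*√3 ≈ 1.732*I)
r(Z, F) = 1/16
L(d, K) = 257 + d
l = 161 (l = 257 + (9 + 3)*(-8) = 257 + 12*(-8) = 257 - 96 = 161)
1/(51115 + l/c(47)) = 1/(51115 + 161/279) = 1/(14261246/279) = 279/14261246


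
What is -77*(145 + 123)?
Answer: -20636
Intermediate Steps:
-77*(145 + 123) = -77*268 = -20636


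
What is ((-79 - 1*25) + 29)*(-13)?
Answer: 975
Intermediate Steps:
((-79 - 1*25) + 29)*(-13) = ((-79 - 25) + 29)*(-13) = (-104 + 29)*(-13) = -75*(-13) = 975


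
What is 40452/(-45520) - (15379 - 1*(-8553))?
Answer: -272356273/11380 ≈ -23933.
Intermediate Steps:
40452/(-45520) - (15379 - 1*(-8553)) = 40452*(-1/45520) - (15379 + 8553) = -10113/11380 - 1*23932 = -10113/11380 - 23932 = -272356273/11380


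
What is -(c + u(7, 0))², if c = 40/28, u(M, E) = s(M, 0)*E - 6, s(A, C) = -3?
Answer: -1024/49 ≈ -20.898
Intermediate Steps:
u(M, E) = -6 - 3*E (u(M, E) = -3*E - 6 = -6 - 3*E)
c = 10/7 (c = 40*(1/28) = 10/7 ≈ 1.4286)
-(c + u(7, 0))² = -(10/7 + (-6 - 3*0))² = -(10/7 + (-6 + 0))² = -(10/7 - 6)² = -(-32/7)² = -1*1024/49 = -1024/49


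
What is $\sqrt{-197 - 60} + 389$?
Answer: $389 + i \sqrt{257} \approx 389.0 + 16.031 i$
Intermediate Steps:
$\sqrt{-197 - 60} + 389 = \sqrt{-257} + 389 = i \sqrt{257} + 389 = 389 + i \sqrt{257}$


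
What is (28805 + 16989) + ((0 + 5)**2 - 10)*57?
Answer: 46649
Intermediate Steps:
(28805 + 16989) + ((0 + 5)**2 - 10)*57 = 45794 + (5**2 - 10)*57 = 45794 + (25 - 10)*57 = 45794 + 15*57 = 45794 + 855 = 46649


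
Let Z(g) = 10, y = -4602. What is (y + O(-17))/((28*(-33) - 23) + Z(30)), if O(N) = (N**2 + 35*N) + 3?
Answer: 4905/937 ≈ 5.2348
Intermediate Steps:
O(N) = 3 + N**2 + 35*N
(y + O(-17))/((28*(-33) - 23) + Z(30)) = (-4602 + (3 + (-17)**2 + 35*(-17)))/((28*(-33) - 23) + 10) = (-4602 + (3 + 289 - 595))/((-924 - 23) + 10) = (-4602 - 303)/(-947 + 10) = -4905/(-937) = -4905*(-1/937) = 4905/937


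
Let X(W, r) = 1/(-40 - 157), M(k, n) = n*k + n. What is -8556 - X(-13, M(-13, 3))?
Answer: -1685531/197 ≈ -8556.0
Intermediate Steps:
M(k, n) = n + k*n (M(k, n) = k*n + n = n + k*n)
X(W, r) = -1/197 (X(W, r) = 1/(-197) = -1/197)
-8556 - X(-13, M(-13, 3)) = -8556 - 1*(-1/197) = -8556 + 1/197 = -1685531/197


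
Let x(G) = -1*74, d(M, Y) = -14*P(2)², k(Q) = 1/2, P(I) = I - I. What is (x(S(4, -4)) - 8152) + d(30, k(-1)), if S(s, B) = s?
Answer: -8226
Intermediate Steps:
P(I) = 0
k(Q) = ½
d(M, Y) = 0 (d(M, Y) = -14*0² = -14*0 = 0)
x(G) = -74
(x(S(4, -4)) - 8152) + d(30, k(-1)) = (-74 - 8152) + 0 = -8226 + 0 = -8226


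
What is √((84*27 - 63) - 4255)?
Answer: 5*I*√82 ≈ 45.277*I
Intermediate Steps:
√((84*27 - 63) - 4255) = √((2268 - 63) - 4255) = √(2205 - 4255) = √(-2050) = 5*I*√82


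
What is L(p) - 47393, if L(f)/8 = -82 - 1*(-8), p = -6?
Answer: -47985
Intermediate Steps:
L(f) = -592 (L(f) = 8*(-82 - 1*(-8)) = 8*(-82 + 8) = 8*(-74) = -592)
L(p) - 47393 = -592 - 47393 = -47985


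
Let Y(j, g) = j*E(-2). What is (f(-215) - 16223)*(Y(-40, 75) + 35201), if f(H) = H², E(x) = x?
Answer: 1058500562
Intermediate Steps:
Y(j, g) = -2*j (Y(j, g) = j*(-2) = -2*j)
(f(-215) - 16223)*(Y(-40, 75) + 35201) = ((-215)² - 16223)*(-2*(-40) + 35201) = (46225 - 16223)*(80 + 35201) = 30002*35281 = 1058500562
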